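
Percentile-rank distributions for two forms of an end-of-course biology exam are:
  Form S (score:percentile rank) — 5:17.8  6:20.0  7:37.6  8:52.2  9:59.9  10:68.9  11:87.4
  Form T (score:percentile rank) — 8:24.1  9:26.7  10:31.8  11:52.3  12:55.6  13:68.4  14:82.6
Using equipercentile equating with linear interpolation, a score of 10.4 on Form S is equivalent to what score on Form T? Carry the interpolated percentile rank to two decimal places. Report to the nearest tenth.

PR of 10.4 on Form S: 68.9 + (10.4 − 10)/(11 − 10) × (87.4 − 68.9) = 76.30
On Form T, PR 76.30 falls between score 13 (PR 68.4) and 14 (PR 82.6).
Interpolate: 13 + (76.30 − 68.4)/(82.6 − 68.4) × (14 − 13) = 13.6

13.6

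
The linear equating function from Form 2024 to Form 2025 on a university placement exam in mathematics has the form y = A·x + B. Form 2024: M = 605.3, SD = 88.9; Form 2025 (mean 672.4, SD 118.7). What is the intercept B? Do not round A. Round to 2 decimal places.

-135.80

A = SD_Y / SD_X = 118.7 / 88.9 = 1.335208
B = M_Y − A·M_X = 672.4 − 1.335208 × 605.3 = -135.80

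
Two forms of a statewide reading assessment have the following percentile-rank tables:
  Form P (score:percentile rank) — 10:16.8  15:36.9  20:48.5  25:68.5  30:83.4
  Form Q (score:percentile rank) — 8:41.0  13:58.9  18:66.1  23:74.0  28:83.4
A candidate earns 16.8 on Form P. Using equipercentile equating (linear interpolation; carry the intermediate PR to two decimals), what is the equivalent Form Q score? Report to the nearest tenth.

8.0

PR of 16.8 on Form P: 36.9 + (16.8 − 15)/(20 − 15) × (48.5 − 36.9) = 41.08
On Form Q, PR 41.08 falls between score 8 (PR 41.0) and 13 (PR 58.9).
Interpolate: 8 + (41.08 − 41.0)/(58.9 − 41.0) × (13 − 8) = 8.0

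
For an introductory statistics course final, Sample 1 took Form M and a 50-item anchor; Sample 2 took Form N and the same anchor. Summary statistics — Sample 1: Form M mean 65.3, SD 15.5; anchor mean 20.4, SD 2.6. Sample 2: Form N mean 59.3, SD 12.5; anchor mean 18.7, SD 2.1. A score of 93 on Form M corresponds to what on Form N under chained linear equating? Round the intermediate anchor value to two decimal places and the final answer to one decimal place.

Form M → anchor (Sample 1): v = (2.6/15.5)(93 − 65.3) + 20.4 = 25.05
anchor → Form N (Sample 2): y = (12.5/2.1)(25.05 − 18.7) + 59.3 = 97.1

97.1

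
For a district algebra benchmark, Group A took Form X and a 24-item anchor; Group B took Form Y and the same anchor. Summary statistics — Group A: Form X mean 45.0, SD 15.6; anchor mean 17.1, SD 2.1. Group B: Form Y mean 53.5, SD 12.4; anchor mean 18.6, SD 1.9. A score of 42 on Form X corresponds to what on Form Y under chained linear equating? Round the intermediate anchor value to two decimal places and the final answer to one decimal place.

Form X → anchor (Group A): v = (2.1/15.6)(42 − 45.0) + 17.1 = 16.70
anchor → Form Y (Group B): y = (12.4/1.9)(16.70 − 18.6) + 53.5 = 41.1

41.1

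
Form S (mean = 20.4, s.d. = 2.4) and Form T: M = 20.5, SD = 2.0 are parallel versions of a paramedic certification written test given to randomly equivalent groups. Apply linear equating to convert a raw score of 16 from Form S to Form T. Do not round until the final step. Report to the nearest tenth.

16.8

Linear equating: y = (SD_Y/SD_X)(x − M_X) + M_Y
y = (2.0/2.4)(16 − 20.4) + 20.5
y = 0.833333 × -4.4 + 20.5 = -3.6667 + 20.5 = 16.8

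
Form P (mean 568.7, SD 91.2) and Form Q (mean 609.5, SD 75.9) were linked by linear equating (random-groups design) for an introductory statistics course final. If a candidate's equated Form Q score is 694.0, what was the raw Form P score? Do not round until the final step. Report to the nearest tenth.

Invert y = (SD_Y/SD_X)(x − M_X) + M_Y:
x = (SD_X/SD_Y)(y − M_Y) + M_X = (91.2/75.9)(694.0 − 609.5) + 568.7
x = 1.201581 × 84.500 + 568.7 = 670.2

670.2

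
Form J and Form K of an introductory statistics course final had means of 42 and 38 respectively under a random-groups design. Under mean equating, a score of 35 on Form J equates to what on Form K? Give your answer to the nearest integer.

Mean equating: y = x + (M_Y − M_X) = 35 + (38 − 42) = 31

31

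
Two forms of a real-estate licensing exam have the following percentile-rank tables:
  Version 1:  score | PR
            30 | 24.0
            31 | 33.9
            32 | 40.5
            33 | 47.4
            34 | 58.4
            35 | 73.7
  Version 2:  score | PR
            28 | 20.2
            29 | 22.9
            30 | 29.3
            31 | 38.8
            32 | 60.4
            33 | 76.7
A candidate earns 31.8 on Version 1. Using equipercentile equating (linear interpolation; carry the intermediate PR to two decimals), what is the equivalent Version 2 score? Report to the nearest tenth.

31.0

PR of 31.8 on Version 1: 33.9 + (31.8 − 31)/(32 − 31) × (40.5 − 33.9) = 39.18
On Version 2, PR 39.18 falls between score 31 (PR 38.8) and 32 (PR 60.4).
Interpolate: 31 + (39.18 − 38.8)/(60.4 − 38.8) × (32 − 31) = 31.0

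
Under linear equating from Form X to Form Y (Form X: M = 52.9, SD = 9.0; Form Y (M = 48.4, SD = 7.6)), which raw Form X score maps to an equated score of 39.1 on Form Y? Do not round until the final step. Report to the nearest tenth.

41.9

Invert y = (SD_Y/SD_X)(x − M_X) + M_Y:
x = (SD_X/SD_Y)(y − M_Y) + M_X = (9.0/7.6)(39.1 − 48.4) + 52.9
x = 1.184211 × -9.300 + 52.9 = 41.9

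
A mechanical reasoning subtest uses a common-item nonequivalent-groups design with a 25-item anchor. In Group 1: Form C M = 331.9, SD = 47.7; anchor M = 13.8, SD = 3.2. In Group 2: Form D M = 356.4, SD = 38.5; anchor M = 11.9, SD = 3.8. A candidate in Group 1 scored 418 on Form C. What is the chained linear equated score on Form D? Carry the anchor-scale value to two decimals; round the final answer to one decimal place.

Form C → anchor (Group 1): v = (3.2/47.7)(418 − 331.9) + 13.8 = 19.58
anchor → Form D (Group 2): y = (38.5/3.8)(19.58 − 11.9) + 356.4 = 434.2

434.2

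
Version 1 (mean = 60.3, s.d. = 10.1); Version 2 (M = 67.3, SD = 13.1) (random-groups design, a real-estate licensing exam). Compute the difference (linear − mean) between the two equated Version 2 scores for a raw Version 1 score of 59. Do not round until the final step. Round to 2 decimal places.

-0.39

Mean-equated: 59 + (67.3 − 60.3) = 66.00
Linear-equated: (13.1/10.1)(59 − 60.3) + 67.3 = 65.614
Difference = 65.614 − 66.00 = -0.39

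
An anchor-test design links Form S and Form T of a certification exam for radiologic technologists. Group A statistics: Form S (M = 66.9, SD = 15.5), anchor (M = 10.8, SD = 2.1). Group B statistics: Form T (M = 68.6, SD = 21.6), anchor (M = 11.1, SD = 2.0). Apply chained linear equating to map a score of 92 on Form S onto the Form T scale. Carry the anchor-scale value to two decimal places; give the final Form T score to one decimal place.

102.1

Form S → anchor (Group A): v = (2.1/15.5)(92 − 66.9) + 10.8 = 14.20
anchor → Form T (Group B): y = (21.6/2.0)(14.20 − 11.1) + 68.6 = 102.1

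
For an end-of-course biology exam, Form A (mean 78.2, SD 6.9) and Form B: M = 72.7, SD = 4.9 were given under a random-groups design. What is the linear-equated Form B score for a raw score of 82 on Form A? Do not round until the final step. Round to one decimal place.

75.4

Linear equating: y = (SD_Y/SD_X)(x − M_X) + M_Y
y = (4.9/6.9)(82 − 78.2) + 72.7
y = 0.710145 × 3.8 + 72.7 = 2.6986 + 72.7 = 75.4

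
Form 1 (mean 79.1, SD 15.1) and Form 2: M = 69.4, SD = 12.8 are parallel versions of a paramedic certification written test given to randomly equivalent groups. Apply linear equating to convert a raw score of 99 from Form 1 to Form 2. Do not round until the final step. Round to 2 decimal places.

86.27

Linear equating: y = (SD_Y/SD_X)(x − M_X) + M_Y
y = (12.8/15.1)(99 − 79.1) + 69.4
y = 0.847682 × 19.9 + 69.4 = 16.8689 + 69.4 = 86.27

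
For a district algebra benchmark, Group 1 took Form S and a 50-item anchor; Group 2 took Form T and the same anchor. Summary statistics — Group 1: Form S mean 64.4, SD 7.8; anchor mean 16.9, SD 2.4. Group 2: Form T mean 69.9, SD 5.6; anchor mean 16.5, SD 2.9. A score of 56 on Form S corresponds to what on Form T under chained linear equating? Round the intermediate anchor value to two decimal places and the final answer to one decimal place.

Form S → anchor (Group 1): v = (2.4/7.8)(56 − 64.4) + 16.9 = 14.32
anchor → Form T (Group 2): y = (5.6/2.9)(14.32 − 16.5) + 69.9 = 65.7

65.7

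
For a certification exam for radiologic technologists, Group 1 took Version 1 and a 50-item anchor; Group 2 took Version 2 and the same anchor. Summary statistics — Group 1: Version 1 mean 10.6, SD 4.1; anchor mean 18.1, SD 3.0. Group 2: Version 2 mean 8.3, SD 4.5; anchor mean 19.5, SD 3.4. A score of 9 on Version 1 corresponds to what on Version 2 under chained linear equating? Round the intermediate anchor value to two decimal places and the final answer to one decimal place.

4.9

Version 1 → anchor (Group 1): v = (3.0/4.1)(9 − 10.6) + 18.1 = 16.93
anchor → Version 2 (Group 2): y = (4.5/3.4)(16.93 − 19.5) + 8.3 = 4.9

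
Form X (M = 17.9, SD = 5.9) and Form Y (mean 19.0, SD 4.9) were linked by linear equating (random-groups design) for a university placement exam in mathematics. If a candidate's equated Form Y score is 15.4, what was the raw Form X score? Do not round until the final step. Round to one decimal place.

Invert y = (SD_Y/SD_X)(x − M_X) + M_Y:
x = (SD_X/SD_Y)(y − M_Y) + M_X = (5.9/4.9)(15.4 − 19.0) + 17.9
x = 1.204082 × -3.600 + 17.9 = 13.6

13.6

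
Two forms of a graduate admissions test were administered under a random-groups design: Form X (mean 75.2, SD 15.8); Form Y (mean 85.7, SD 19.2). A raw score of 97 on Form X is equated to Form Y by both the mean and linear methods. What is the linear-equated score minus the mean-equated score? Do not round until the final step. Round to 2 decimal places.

4.69

Mean-equated: 97 + (85.7 − 75.2) = 107.50
Linear-equated: (19.2/15.8)(97 − 75.2) + 85.7 = 112.191
Difference = 112.191 − 107.50 = 4.69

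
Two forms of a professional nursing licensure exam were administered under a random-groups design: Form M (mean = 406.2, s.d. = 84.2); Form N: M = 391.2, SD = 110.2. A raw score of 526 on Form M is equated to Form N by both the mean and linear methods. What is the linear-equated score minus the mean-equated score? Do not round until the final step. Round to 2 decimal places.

Mean-equated: 526 + (391.2 − 406.2) = 511.00
Linear-equated: (110.2/84.2)(526 − 406.2) + 391.2 = 547.993
Difference = 547.993 − 511.00 = 36.99

36.99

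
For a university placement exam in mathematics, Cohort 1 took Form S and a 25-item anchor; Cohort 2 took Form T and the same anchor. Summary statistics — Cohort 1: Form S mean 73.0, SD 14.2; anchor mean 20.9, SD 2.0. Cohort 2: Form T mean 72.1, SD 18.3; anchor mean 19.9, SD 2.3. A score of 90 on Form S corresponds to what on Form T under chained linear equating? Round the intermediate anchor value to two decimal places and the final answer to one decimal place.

99.1

Form S → anchor (Cohort 1): v = (2.0/14.2)(90 − 73.0) + 20.9 = 23.29
anchor → Form T (Cohort 2): y = (18.3/2.3)(23.29 − 19.9) + 72.1 = 99.1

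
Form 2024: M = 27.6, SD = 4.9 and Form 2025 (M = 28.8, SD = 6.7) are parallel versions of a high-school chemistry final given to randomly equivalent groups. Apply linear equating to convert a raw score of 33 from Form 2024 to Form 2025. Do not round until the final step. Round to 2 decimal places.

36.18

Linear equating: y = (SD_Y/SD_X)(x − M_X) + M_Y
y = (6.7/4.9)(33 − 27.6) + 28.8
y = 1.367347 × 5.4 + 28.8 = 7.3837 + 28.8 = 36.18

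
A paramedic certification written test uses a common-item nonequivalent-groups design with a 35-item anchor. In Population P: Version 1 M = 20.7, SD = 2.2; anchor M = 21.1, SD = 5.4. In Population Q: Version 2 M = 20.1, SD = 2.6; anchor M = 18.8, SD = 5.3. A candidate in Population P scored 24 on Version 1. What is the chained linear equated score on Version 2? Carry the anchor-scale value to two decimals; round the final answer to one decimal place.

Version 1 → anchor (Population P): v = (5.4/2.2)(24 − 20.7) + 21.1 = 29.20
anchor → Version 2 (Population Q): y = (2.6/5.3)(29.20 − 18.8) + 20.1 = 25.2

25.2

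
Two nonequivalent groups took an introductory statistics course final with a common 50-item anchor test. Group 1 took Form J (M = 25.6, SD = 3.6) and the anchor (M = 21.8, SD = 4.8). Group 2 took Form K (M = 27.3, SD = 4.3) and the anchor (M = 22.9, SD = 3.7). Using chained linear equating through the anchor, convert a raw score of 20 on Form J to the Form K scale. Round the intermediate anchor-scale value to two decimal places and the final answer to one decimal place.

Form J → anchor (Group 1): v = (4.8/3.6)(20 − 25.6) + 21.8 = 14.33
anchor → Form K (Group 2): y = (4.3/3.7)(14.33 − 22.9) + 27.3 = 17.3

17.3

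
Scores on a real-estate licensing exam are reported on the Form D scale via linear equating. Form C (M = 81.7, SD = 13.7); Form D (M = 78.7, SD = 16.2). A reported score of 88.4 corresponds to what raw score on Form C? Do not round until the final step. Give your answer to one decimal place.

Invert y = (SD_Y/SD_X)(x − M_X) + M_Y:
x = (SD_X/SD_Y)(y − M_Y) + M_X = (13.7/16.2)(88.4 − 78.7) + 81.7
x = 0.845679 × 9.700 + 81.7 = 89.9

89.9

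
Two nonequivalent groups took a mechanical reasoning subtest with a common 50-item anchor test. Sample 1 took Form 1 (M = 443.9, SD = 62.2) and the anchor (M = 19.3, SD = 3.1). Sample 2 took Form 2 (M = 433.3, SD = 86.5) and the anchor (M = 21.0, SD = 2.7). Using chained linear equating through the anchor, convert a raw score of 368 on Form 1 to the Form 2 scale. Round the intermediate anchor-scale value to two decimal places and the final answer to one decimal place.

Form 1 → anchor (Sample 1): v = (3.1/62.2)(368 − 443.9) + 19.3 = 15.52
anchor → Form 2 (Sample 2): y = (86.5/2.7)(15.52 − 21.0) + 433.3 = 257.7

257.7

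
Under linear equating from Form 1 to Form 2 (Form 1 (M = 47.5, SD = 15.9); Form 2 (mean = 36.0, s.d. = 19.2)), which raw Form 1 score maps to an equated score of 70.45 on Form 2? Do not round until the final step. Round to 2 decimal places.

Invert y = (SD_Y/SD_X)(x − M_X) + M_Y:
x = (SD_X/SD_Y)(y − M_Y) + M_X = (15.9/19.2)(70.45 − 36.0) + 47.5
x = 0.828125 × 34.450 + 47.5 = 76.03

76.03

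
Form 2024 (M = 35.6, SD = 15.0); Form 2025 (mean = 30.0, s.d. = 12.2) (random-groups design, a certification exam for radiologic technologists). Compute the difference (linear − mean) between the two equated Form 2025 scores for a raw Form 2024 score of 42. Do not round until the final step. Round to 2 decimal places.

-1.19

Mean-equated: 42 + (30.0 − 35.6) = 36.40
Linear-equated: (12.2/15.0)(42 − 35.6) + 30.0 = 35.205
Difference = 35.205 − 36.40 = -1.19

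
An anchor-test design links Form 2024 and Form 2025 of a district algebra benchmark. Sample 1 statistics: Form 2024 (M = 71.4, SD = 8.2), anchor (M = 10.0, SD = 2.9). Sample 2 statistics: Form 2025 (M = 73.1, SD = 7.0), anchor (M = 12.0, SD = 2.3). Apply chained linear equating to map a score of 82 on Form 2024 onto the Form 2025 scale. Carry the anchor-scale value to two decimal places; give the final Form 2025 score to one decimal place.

Form 2024 → anchor (Sample 1): v = (2.9/8.2)(82 − 71.4) + 10.0 = 13.75
anchor → Form 2025 (Sample 2): y = (7.0/2.3)(13.75 − 12.0) + 73.1 = 78.4

78.4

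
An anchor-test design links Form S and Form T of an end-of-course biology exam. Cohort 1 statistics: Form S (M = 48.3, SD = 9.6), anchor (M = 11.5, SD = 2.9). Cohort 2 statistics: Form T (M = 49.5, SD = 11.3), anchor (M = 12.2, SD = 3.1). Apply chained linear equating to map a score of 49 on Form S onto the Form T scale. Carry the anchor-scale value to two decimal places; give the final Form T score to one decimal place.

Form S → anchor (Cohort 1): v = (2.9/9.6)(49 − 48.3) + 11.5 = 11.71
anchor → Form T (Cohort 2): y = (11.3/3.1)(11.71 − 12.2) + 49.5 = 47.7

47.7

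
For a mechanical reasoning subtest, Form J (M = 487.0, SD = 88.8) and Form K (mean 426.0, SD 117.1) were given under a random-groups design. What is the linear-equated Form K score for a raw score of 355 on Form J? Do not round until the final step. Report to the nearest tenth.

Linear equating: y = (SD_Y/SD_X)(x − M_X) + M_Y
y = (117.1/88.8)(355 − 487.0) + 426.0
y = 1.318694 × -132.0 + 426.0 = -174.0676 + 426.0 = 251.9

251.9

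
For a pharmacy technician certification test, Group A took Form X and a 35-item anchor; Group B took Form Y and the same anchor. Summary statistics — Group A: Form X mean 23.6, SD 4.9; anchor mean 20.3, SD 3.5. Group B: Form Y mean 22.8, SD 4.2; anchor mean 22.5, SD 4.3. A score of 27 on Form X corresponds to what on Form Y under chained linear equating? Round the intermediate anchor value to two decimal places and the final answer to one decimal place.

Form X → anchor (Group A): v = (3.5/4.9)(27 − 23.6) + 20.3 = 22.73
anchor → Form Y (Group B): y = (4.2/4.3)(22.73 − 22.5) + 22.8 = 23.0

23.0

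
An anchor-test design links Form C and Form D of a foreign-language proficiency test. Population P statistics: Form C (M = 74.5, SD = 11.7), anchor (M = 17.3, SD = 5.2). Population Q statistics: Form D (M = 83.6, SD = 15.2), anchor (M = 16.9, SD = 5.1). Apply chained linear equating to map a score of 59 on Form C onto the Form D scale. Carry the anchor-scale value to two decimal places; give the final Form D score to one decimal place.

Form C → anchor (Population P): v = (5.2/11.7)(59 − 74.5) + 17.3 = 10.41
anchor → Form D (Population Q): y = (15.2/5.1)(10.41 − 16.9) + 83.6 = 64.3

64.3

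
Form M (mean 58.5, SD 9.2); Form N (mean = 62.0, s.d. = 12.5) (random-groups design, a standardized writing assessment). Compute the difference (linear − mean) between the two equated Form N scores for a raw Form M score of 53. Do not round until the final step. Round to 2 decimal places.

-1.97

Mean-equated: 53 + (62.0 − 58.5) = 56.50
Linear-equated: (12.5/9.2)(53 − 58.5) + 62.0 = 54.527
Difference = 54.527 − 56.50 = -1.97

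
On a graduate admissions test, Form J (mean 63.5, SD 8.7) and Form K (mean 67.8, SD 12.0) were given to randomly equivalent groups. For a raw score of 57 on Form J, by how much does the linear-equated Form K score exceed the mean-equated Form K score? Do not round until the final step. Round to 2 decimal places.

Mean-equated: 57 + (67.8 − 63.5) = 61.30
Linear-equated: (12.0/8.7)(57 − 63.5) + 67.8 = 58.834
Difference = 58.834 − 61.30 = -2.47

-2.47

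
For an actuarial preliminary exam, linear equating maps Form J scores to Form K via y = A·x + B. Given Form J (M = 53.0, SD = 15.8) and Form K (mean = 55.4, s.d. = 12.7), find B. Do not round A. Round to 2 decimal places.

12.80

A = SD_Y / SD_X = 12.7 / 15.8 = 0.803797
B = M_Y − A·M_X = 55.4 − 0.803797 × 53.0 = 12.80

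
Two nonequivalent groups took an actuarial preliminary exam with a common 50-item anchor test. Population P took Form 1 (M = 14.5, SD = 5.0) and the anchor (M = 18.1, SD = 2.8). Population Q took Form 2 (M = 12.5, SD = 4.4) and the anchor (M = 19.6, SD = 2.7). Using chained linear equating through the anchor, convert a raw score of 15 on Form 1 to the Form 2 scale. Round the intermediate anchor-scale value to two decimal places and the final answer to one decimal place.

Form 1 → anchor (Population P): v = (2.8/5.0)(15 − 14.5) + 18.1 = 18.38
anchor → Form 2 (Population Q): y = (4.4/2.7)(18.38 − 19.6) + 12.5 = 10.5

10.5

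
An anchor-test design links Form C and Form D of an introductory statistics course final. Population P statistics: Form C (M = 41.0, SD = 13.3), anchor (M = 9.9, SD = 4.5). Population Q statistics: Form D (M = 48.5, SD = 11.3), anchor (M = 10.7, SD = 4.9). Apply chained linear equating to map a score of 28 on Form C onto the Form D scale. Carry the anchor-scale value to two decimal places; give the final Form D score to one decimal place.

Form C → anchor (Population P): v = (4.5/13.3)(28 − 41.0) + 9.9 = 5.50
anchor → Form D (Population Q): y = (11.3/4.9)(5.50 − 10.7) + 48.5 = 36.5

36.5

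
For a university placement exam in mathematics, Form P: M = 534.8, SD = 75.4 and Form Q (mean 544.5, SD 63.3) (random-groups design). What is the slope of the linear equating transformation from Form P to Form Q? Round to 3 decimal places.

A = SD_Y / SD_X = 63.3 / 75.4 = 0.840

0.840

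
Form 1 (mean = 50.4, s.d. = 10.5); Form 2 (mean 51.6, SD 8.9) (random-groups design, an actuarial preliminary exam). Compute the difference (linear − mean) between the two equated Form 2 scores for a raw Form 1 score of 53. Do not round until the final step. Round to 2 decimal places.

Mean-equated: 53 + (51.6 − 50.4) = 54.20
Linear-equated: (8.9/10.5)(53 − 50.4) + 51.6 = 53.804
Difference = 53.804 − 54.20 = -0.40

-0.40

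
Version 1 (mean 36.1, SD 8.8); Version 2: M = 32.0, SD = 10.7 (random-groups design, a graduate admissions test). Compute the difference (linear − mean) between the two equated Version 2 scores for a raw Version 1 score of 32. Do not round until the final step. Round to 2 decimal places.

Mean-equated: 32 + (32.0 − 36.1) = 27.90
Linear-equated: (10.7/8.8)(32 − 36.1) + 32.0 = 27.015
Difference = 27.015 − 27.90 = -0.89

-0.89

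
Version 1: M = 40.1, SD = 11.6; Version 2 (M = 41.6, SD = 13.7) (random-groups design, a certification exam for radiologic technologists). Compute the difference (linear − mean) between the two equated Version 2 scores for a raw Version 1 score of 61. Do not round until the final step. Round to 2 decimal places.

3.78

Mean-equated: 61 + (41.6 − 40.1) = 62.50
Linear-equated: (13.7/11.6)(61 − 40.1) + 41.6 = 66.284
Difference = 66.284 − 62.50 = 3.78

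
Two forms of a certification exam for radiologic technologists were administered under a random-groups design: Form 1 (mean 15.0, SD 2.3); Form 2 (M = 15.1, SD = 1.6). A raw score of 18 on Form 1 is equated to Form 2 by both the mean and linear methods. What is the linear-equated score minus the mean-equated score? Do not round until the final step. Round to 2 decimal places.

Mean-equated: 18 + (15.1 − 15.0) = 18.10
Linear-equated: (1.6/2.3)(18 − 15.0) + 15.1 = 17.187
Difference = 17.187 − 18.10 = -0.91

-0.91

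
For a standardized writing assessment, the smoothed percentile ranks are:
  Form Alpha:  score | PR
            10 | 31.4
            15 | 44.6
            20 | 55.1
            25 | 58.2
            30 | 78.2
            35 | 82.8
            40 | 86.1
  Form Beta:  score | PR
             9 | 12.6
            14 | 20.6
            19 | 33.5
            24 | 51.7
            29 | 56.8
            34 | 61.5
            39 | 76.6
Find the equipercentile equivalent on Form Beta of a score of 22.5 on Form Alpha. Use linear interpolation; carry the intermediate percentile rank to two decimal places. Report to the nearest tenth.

PR of 22.5 on Form Alpha: 55.1 + (22.5 − 20)/(25 − 20) × (58.2 − 55.1) = 56.65
On Form Beta, PR 56.65 falls between score 24 (PR 51.7) and 29 (PR 56.8).
Interpolate: 24 + (56.65 − 51.7)/(56.8 − 51.7) × (29 − 24) = 28.9

28.9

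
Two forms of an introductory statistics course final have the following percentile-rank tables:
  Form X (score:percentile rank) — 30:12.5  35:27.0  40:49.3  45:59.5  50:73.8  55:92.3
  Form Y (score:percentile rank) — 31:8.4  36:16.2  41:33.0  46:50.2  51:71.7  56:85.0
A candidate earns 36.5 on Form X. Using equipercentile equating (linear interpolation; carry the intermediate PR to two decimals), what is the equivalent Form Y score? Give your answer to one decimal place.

PR of 36.5 on Form X: 27.0 + (36.5 − 35)/(40 − 35) × (49.3 − 27.0) = 33.69
On Form Y, PR 33.69 falls between score 41 (PR 33.0) and 46 (PR 50.2).
Interpolate: 41 + (33.69 − 33.0)/(50.2 − 33.0) × (46 − 41) = 41.2

41.2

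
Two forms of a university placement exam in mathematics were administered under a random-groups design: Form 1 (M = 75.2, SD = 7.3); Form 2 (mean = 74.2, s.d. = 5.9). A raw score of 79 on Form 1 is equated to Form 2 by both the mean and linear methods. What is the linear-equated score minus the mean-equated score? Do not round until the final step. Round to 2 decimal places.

-0.73

Mean-equated: 79 + (74.2 − 75.2) = 78.00
Linear-equated: (5.9/7.3)(79 − 75.2) + 74.2 = 77.271
Difference = 77.271 − 78.00 = -0.73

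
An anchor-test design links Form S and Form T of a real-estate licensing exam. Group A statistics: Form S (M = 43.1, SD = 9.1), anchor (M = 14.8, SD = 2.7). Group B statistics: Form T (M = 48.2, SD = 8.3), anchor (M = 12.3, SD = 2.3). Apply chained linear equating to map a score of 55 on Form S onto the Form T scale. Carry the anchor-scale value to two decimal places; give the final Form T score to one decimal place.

Form S → anchor (Group A): v = (2.7/9.1)(55 − 43.1) + 14.8 = 18.33
anchor → Form T (Group B): y = (8.3/2.3)(18.33 − 12.3) + 48.2 = 70.0

70.0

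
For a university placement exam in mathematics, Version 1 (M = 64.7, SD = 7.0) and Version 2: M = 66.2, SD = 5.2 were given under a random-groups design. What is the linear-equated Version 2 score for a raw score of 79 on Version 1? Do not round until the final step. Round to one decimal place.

76.8

Linear equating: y = (SD_Y/SD_X)(x − M_X) + M_Y
y = (5.2/7.0)(79 − 64.7) + 66.2
y = 0.742857 × 14.3 + 66.2 = 10.6229 + 66.2 = 76.8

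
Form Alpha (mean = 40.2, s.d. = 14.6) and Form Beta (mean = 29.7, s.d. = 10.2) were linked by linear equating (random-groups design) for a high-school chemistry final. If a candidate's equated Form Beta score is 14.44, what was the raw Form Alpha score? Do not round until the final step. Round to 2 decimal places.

18.36

Invert y = (SD_Y/SD_X)(x − M_X) + M_Y:
x = (SD_X/SD_Y)(y − M_Y) + M_X = (14.6/10.2)(14.44 − 29.7) + 40.2
x = 1.431373 × -15.260 + 40.2 = 18.36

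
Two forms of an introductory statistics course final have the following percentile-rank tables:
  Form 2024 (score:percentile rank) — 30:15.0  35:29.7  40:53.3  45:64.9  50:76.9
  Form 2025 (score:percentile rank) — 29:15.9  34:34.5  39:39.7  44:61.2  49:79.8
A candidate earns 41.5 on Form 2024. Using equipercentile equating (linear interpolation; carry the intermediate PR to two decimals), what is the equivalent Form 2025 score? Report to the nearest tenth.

43.0

PR of 41.5 on Form 2024: 53.3 + (41.5 − 40)/(45 − 40) × (64.9 − 53.3) = 56.78
On Form 2025, PR 56.78 falls between score 39 (PR 39.7) and 44 (PR 61.2).
Interpolate: 39 + (56.78 − 39.7)/(61.2 − 39.7) × (44 − 39) = 43.0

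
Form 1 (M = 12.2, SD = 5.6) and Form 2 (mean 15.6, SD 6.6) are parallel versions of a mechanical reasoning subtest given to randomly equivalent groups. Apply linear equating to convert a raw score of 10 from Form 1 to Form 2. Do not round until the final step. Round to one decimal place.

13.0

Linear equating: y = (SD_Y/SD_X)(x − M_X) + M_Y
y = (6.6/5.6)(10 − 12.2) + 15.6
y = 1.178571 × -2.2 + 15.6 = -2.5929 + 15.6 = 13.0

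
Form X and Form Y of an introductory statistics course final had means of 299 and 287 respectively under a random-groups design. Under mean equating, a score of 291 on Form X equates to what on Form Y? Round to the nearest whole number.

279

Mean equating: y = x + (M_Y − M_X) = 291 + (287 − 299) = 279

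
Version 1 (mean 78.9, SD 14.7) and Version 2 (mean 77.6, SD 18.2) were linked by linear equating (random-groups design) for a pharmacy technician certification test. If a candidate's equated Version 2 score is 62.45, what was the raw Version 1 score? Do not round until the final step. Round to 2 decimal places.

Invert y = (SD_Y/SD_X)(x − M_X) + M_Y:
x = (SD_X/SD_Y)(y − M_Y) + M_X = (14.7/18.2)(62.45 − 77.6) + 78.9
x = 0.807692 × -15.150 + 78.9 = 66.66

66.66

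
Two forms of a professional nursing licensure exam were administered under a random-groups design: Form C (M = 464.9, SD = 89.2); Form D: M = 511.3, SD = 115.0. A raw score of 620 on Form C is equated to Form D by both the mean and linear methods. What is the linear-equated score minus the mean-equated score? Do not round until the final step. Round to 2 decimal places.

Mean-equated: 620 + (511.3 − 464.9) = 666.40
Linear-equated: (115.0/89.2)(620 − 464.9) + 511.3 = 711.261
Difference = 711.261 − 666.40 = 44.86

44.86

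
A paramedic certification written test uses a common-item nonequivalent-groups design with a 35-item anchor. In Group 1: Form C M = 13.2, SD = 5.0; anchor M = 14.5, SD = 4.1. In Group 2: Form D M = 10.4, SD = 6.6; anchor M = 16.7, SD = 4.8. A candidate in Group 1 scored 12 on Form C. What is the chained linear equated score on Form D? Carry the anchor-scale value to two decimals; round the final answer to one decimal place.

6.0

Form C → anchor (Group 1): v = (4.1/5.0)(12 − 13.2) + 14.5 = 13.52
anchor → Form D (Group 2): y = (6.6/4.8)(13.52 − 16.7) + 10.4 = 6.0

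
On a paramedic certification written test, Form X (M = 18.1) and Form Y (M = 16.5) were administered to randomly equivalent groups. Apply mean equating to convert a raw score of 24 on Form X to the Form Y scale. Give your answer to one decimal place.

Mean equating: y = x + (M_Y − M_X) = 24 + (16.5 − 18.1) = 22.4

22.4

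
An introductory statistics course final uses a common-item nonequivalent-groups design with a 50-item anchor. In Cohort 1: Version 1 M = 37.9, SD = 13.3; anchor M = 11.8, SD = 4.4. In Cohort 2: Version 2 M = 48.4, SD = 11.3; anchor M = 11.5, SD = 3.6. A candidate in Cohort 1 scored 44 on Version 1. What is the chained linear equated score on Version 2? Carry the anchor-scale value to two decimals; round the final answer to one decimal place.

Version 1 → anchor (Cohort 1): v = (4.4/13.3)(44 − 37.9) + 11.8 = 13.82
anchor → Version 2 (Cohort 2): y = (11.3/3.6)(13.82 − 11.5) + 48.4 = 55.7

55.7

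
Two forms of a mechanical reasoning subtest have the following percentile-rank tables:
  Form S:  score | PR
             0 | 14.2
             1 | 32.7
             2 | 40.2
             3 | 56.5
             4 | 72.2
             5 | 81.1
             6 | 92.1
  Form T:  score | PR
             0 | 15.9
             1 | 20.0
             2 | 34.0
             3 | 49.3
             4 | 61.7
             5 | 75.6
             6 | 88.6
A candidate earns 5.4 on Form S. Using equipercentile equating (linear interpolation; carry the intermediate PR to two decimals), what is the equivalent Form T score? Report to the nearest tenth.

5.8

PR of 5.4 on Form S: 81.1 + (5.4 − 5)/(6 − 5) × (92.1 − 81.1) = 85.50
On Form T, PR 85.50 falls between score 5 (PR 75.6) and 6 (PR 88.6).
Interpolate: 5 + (85.50 − 75.6)/(88.6 − 75.6) × (6 − 5) = 5.8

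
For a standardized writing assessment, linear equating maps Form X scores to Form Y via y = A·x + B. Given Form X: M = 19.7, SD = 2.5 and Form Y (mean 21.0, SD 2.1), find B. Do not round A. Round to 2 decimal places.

A = SD_Y / SD_X = 2.1 / 2.5 = 0.840000
B = M_Y − A·M_X = 21.0 − 0.840000 × 19.7 = 4.45

4.45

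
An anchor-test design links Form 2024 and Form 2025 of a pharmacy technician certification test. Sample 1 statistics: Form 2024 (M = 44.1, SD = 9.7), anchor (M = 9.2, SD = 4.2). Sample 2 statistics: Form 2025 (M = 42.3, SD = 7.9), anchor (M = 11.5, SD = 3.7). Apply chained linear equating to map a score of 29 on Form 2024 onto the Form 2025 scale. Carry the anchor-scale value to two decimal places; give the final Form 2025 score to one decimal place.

23.4

Form 2024 → anchor (Sample 1): v = (4.2/9.7)(29 − 44.1) + 9.2 = 2.66
anchor → Form 2025 (Sample 2): y = (7.9/3.7)(2.66 − 11.5) + 42.3 = 23.4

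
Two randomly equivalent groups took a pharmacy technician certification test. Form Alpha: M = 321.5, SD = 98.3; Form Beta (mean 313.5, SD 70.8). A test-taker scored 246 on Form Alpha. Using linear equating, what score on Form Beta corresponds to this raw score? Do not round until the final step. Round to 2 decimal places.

Linear equating: y = (SD_Y/SD_X)(x − M_X) + M_Y
y = (70.8/98.3)(246 − 321.5) + 313.5
y = 0.720244 × -75.5 + 313.5 = -54.3784 + 313.5 = 259.12

259.12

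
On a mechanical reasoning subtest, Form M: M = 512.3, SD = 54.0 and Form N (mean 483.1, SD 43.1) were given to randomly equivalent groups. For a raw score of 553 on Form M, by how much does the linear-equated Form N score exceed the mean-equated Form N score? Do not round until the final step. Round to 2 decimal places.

Mean-equated: 553 + (483.1 − 512.3) = 523.80
Linear-equated: (43.1/54.0)(553 − 512.3) + 483.1 = 515.585
Difference = 515.585 − 523.80 = -8.22

-8.22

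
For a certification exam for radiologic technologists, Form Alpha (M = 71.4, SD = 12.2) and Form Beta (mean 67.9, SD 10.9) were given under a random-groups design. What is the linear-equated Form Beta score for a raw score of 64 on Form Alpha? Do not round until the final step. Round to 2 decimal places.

Linear equating: y = (SD_Y/SD_X)(x − M_X) + M_Y
y = (10.9/12.2)(64 − 71.4) + 67.9
y = 0.893443 × -7.4 + 67.9 = -6.6115 + 67.9 = 61.29

61.29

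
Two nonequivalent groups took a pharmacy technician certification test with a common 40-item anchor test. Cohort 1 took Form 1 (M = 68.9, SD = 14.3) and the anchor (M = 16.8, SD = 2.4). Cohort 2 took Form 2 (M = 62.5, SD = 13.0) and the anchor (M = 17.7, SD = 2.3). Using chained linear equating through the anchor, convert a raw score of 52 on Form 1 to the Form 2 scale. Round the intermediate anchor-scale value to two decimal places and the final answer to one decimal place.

41.4

Form 1 → anchor (Cohort 1): v = (2.4/14.3)(52 − 68.9) + 16.8 = 13.96
anchor → Form 2 (Cohort 2): y = (13.0/2.3)(13.96 − 17.7) + 62.5 = 41.4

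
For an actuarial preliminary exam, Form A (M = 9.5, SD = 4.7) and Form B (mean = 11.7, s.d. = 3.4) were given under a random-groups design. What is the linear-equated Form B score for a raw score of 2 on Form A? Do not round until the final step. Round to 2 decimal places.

6.27

Linear equating: y = (SD_Y/SD_X)(x − M_X) + M_Y
y = (3.4/4.7)(2 − 9.5) + 11.7
y = 0.723404 × -7.5 + 11.7 = -5.4255 + 11.7 = 6.27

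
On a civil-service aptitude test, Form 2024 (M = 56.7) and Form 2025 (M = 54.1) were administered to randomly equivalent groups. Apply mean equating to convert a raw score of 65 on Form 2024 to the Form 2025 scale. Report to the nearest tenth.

Mean equating: y = x + (M_Y − M_X) = 65 + (54.1 − 56.7) = 62.4

62.4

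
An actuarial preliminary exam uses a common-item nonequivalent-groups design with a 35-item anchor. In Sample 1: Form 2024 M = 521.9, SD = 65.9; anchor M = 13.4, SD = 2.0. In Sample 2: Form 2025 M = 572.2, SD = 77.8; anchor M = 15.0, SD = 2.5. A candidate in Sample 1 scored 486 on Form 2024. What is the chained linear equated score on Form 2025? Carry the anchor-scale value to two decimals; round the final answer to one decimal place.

Form 2024 → anchor (Sample 1): v = (2.0/65.9)(486 − 521.9) + 13.4 = 12.31
anchor → Form 2025 (Sample 2): y = (77.8/2.5)(12.31 − 15.0) + 572.2 = 488.5

488.5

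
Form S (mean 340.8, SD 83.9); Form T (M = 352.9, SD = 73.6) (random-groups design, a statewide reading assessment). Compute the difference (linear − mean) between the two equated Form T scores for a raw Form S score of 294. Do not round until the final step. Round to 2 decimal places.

5.75

Mean-equated: 294 + (352.9 − 340.8) = 306.10
Linear-equated: (73.6/83.9)(294 − 340.8) + 352.9 = 311.845
Difference = 311.845 − 306.10 = 5.75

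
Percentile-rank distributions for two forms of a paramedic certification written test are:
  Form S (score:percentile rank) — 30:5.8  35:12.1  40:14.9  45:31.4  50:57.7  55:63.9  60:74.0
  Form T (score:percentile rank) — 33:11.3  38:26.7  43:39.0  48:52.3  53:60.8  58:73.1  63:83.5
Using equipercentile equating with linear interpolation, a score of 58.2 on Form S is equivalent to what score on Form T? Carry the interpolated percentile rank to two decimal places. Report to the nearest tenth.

PR of 58.2 on Form S: 63.9 + (58.2 − 55)/(60 − 55) × (74.0 − 63.9) = 70.36
On Form T, PR 70.36 falls between score 53 (PR 60.8) and 58 (PR 73.1).
Interpolate: 53 + (70.36 − 60.8)/(73.1 − 60.8) × (58 − 53) = 56.9

56.9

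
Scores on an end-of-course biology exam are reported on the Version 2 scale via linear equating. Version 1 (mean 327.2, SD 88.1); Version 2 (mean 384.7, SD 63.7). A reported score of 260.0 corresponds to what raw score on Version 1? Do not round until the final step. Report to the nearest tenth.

154.7

Invert y = (SD_Y/SD_X)(x − M_X) + M_Y:
x = (SD_X/SD_Y)(y − M_Y) + M_X = (88.1/63.7)(260.0 − 384.7) + 327.2
x = 1.383046 × -124.700 + 327.2 = 154.7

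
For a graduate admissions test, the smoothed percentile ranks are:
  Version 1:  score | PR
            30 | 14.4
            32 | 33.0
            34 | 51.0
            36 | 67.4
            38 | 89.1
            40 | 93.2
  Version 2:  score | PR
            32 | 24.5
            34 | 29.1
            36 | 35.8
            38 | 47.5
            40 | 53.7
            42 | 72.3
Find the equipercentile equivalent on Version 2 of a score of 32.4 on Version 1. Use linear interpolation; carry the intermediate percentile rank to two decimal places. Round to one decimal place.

PR of 32.4 on Version 1: 33.0 + (32.4 − 32)/(34 − 32) × (51.0 − 33.0) = 36.60
On Version 2, PR 36.60 falls between score 36 (PR 35.8) and 38 (PR 47.5).
Interpolate: 36 + (36.60 − 35.8)/(47.5 − 35.8) × (38 − 36) = 36.1

36.1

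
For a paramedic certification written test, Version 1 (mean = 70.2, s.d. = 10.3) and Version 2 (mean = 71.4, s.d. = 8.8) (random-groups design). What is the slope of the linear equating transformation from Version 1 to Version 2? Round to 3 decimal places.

A = SD_Y / SD_X = 8.8 / 10.3 = 0.854

0.854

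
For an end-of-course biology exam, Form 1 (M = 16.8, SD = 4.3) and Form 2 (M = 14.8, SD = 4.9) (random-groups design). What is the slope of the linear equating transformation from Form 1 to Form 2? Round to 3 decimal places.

A = SD_Y / SD_X = 4.9 / 4.3 = 1.140

1.140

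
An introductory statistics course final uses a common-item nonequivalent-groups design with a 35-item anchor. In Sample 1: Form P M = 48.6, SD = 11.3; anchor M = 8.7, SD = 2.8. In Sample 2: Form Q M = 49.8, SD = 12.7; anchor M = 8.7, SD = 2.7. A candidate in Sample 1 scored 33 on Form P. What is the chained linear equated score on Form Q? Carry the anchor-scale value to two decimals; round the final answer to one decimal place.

31.6

Form P → anchor (Sample 1): v = (2.8/11.3)(33 − 48.6) + 8.7 = 4.83
anchor → Form Q (Sample 2): y = (12.7/2.7)(4.83 − 8.7) + 49.8 = 31.6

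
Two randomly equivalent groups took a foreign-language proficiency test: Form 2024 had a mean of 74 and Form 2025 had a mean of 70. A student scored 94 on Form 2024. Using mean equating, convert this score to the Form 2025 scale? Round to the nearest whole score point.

90

Mean equating: y = x + (M_Y − M_X) = 94 + (70 − 74) = 90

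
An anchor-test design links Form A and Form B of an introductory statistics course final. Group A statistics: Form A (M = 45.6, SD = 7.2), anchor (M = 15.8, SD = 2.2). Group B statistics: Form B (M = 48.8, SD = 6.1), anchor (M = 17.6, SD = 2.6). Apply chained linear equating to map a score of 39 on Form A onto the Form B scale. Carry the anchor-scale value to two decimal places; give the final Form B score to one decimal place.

39.8

Form A → anchor (Group A): v = (2.2/7.2)(39 − 45.6) + 15.8 = 13.78
anchor → Form B (Group B): y = (6.1/2.6)(13.78 − 17.6) + 48.8 = 39.8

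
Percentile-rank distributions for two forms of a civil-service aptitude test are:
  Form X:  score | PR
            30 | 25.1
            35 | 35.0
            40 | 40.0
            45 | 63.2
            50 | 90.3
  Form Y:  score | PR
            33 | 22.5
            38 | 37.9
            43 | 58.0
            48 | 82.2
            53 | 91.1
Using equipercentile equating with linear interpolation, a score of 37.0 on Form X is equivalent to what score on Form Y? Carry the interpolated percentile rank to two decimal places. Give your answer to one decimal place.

PR of 37.0 on Form X: 35.0 + (37.0 − 35)/(40 − 35) × (40.0 − 35.0) = 37.00
On Form Y, PR 37.00 falls between score 33 (PR 22.5) and 38 (PR 37.9).
Interpolate: 33 + (37.00 − 22.5)/(37.9 − 22.5) × (38 − 33) = 37.7

37.7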